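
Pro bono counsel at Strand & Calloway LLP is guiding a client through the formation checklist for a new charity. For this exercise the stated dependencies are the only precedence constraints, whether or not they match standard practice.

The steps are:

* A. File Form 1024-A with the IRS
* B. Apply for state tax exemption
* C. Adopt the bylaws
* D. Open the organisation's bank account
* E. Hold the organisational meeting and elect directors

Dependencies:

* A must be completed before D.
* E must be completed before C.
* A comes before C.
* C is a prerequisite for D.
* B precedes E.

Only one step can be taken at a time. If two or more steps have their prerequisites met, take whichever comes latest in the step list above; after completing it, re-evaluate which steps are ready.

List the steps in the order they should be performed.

B, E, A, C, D

Nothing is required for B and A. B is listed later → B first.
E now also ready, so the ready set is {E, A}; E is listed later → E.
That leaves A as the only ready step → A.
Next only C has its prerequisites met → C.
Next only D has its prerequisites met → D.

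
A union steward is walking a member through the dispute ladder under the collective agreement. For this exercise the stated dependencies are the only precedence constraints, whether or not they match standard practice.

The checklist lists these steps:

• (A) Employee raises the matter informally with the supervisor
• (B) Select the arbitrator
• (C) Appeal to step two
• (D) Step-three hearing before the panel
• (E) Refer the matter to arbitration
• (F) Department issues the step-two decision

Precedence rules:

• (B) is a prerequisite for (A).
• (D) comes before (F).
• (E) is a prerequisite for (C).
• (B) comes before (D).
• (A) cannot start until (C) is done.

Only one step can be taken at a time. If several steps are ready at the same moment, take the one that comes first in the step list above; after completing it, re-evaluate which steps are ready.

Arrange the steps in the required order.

Nothing is required for (B) and (E). (B) is listed earlier → (B) first.
Ready: (D) and (E). (D) is listed earlier → (D).
(F) now also ready, so the ready set is {(E), (F)}; (E) is listed earlier → (E).
(C) now also ready, so the ready set is {(C), (F)}; (C) is listed earlier → (C).
(A) now also ready, so the ready set is {(A), (F)}; (A) is listed earlier → (A).
(F) needed (D), now all done → (F).

(B), (D), (E), (C), (A), (F)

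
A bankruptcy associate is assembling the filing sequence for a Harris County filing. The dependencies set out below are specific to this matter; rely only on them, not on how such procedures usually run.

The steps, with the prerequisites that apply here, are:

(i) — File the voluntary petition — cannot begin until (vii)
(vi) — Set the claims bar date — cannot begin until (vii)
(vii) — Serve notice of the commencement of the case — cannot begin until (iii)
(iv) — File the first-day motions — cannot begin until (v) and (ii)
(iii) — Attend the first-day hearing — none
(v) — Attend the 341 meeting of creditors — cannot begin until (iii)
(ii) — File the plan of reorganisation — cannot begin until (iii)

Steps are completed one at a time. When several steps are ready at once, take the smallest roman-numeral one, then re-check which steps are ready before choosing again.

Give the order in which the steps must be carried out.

(iii) has no prerequisites → (iii) first.
Ready: (ii), (v) and (vii). (ii) has the earlier label → (ii).
Ready: (v) and (vii). (v) has the earlier label → (v).
(iv) now also ready, so the ready set is {(iv), (vii)}; (iv) has the earlier label → (iv).
(vii) needed (iii), now all done → (vii).
(i) and (vi) are both available; (i) has the earlier label → (i).
That leaves (vi) as the only ready step → (vi).

(iii) → (ii) → (v) → (iv) → (vii) → (i) → (vi)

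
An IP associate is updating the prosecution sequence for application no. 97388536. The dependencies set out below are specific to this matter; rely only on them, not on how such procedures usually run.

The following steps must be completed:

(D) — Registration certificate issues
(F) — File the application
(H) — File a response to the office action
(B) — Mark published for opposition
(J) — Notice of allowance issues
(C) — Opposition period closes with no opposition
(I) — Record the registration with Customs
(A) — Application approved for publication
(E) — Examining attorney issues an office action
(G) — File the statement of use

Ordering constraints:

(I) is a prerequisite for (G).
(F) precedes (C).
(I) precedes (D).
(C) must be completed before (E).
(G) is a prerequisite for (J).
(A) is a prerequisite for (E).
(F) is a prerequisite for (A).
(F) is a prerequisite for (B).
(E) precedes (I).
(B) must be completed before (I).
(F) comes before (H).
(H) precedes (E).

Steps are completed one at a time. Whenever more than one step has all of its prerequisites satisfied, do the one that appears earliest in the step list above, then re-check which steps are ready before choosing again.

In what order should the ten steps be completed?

(F), (H), (B), (C), (A), (E), (I), (D), (G), (J)

Only (F) has no prerequisites, so it is first.
Now (H), (B), (C) and (A) have their prerequisites met. (H) is listed earlier, so (H) next.
(B), (C) and (A) are all available; (B) is listed earlier → (B).
Ready: (C) and (A). (C) is listed earlier → (C).
That leaves (A) as the only ready step → (A).
(E) needed (H), (C) and (A), now all done → (E).
(I) is the only step now ready → (I).
Ready: (D) and (G). (D) is listed earlier → (D).
(G) is the only step now ready → (G).
(J) needed (G), now all done → (J).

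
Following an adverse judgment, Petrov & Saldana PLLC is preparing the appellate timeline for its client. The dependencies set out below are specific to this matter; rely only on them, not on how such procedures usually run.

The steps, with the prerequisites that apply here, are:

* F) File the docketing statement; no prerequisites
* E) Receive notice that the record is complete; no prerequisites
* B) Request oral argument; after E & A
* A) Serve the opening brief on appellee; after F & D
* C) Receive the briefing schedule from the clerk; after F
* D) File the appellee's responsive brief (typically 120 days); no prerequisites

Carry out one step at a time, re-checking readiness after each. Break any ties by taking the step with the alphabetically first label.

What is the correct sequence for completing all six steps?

D, E, F, A, B, C

D, E and F have no prerequisites; D has the earlier label, so D is first.
Now E and F have their prerequisites met. E has the earlier label, so E next.
Next only F has its prerequisites met → F.
Ready: A and C. A has the earlier label → A.
B now also ready, so the ready set is {B, C}; B has the earlier label → B.
That leaves C as the only ready step → C.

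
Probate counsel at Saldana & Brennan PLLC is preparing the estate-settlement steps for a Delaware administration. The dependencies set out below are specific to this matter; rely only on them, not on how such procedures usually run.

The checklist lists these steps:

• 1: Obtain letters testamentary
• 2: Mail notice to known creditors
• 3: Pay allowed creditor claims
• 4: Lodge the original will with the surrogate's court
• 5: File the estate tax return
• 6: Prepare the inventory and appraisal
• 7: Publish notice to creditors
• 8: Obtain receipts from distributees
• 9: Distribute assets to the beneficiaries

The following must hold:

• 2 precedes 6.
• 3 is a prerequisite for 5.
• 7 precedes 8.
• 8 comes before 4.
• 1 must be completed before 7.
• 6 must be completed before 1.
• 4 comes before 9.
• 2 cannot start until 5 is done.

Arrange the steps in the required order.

3 → 5 → 2 → 6 → 1 → 7 → 8 → 4 → 9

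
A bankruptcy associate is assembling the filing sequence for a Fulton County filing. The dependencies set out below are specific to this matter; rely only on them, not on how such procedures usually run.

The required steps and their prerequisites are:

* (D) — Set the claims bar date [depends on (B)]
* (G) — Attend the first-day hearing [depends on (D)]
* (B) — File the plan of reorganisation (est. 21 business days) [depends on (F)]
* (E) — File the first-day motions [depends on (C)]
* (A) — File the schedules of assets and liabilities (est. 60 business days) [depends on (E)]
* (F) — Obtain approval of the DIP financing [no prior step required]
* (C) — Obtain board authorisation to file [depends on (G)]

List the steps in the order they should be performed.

(F), (B), (D), (G), (C), (E), (A)

Only (F) has no prerequisites, so it is first.
Next only (B) has its prerequisites met → (B).
(D) is the only step now ready → (D).
(G) needed (D), now all done → (G).
(C) is the only step now ready → (C).
(E) is the only step now ready → (E).
Next only (A) has its prerequisites met → (A).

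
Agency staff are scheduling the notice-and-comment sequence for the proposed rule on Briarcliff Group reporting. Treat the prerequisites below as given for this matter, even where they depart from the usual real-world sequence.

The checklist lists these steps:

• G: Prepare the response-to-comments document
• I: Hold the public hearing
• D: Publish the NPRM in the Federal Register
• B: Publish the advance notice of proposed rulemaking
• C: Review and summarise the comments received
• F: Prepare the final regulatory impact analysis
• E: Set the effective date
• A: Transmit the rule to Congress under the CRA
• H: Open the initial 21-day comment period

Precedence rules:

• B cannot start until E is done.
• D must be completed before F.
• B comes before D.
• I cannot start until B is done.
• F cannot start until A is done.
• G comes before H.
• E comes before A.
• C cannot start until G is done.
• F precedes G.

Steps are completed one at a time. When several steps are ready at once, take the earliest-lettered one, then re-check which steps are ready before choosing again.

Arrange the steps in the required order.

E A B D F G C H I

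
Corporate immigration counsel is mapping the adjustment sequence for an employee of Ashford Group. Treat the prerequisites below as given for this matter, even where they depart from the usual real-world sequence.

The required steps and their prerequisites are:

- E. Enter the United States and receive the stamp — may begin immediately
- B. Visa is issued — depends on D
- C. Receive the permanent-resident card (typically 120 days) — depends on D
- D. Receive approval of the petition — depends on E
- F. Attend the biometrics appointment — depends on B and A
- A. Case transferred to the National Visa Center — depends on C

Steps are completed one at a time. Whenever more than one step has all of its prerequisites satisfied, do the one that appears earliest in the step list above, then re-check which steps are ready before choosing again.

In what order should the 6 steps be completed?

Only E has no prerequisites, so it is first.
Next only D has its prerequisites met → D.
B and C are both available; B is listed earlier → B.
That leaves C as the only ready step → C.
A is the only step now ready → A.
That leaves F as the only ready step → F.

E D B C A F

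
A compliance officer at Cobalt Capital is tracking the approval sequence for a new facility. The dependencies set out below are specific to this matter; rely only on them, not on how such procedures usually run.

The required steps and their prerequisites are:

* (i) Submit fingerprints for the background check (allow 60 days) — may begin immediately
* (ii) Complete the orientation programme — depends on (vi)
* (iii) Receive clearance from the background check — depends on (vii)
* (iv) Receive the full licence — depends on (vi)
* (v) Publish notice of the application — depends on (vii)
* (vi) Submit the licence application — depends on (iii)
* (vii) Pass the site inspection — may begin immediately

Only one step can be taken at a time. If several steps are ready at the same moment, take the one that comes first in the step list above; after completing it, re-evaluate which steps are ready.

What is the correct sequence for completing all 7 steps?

(i), (vii), (iii), (v), (vi), (ii), (iv)

Nothing is required for (i) and (vii). (i) is listed earlier → (i) first.
That leaves (vii) as the only ready step → (vii).
Ready: (iii) and (v). (iii) is listed earlier → (iii).
(vi) now also ready, so the ready set is {(v), (vi)}; (v) is listed earlier → (v).
Next only (vi) has its prerequisites met → (vi).
Now (ii) and (iv) have their prerequisites met. (ii) is listed earlier, so (ii) next.
(iv) is the only step now ready → (iv).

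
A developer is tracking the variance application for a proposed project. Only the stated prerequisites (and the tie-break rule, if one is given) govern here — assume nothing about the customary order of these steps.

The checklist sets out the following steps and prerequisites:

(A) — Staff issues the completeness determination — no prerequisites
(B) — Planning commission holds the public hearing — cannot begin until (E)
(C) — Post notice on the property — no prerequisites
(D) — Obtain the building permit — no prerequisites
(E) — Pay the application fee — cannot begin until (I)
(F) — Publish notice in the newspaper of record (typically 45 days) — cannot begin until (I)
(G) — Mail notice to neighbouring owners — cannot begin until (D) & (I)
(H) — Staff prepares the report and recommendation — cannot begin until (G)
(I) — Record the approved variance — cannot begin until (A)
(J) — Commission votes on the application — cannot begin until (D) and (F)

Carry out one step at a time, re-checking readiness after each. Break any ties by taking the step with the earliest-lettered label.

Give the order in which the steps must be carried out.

(A), (C) and (D) have no prerequisites; (A) has the earlier label, so (A) is first.
Now (C), (D) and (I) have their prerequisites met. (C) has the earlier label, so (C) next.
Now (D) and (I) have their prerequisites met. (D) has the earlier label, so (D) next.
Next only (I) has its prerequisites met → (I).
Ready: (E), (F) and (G). (E) has the earlier label → (E).
Ready: (B), (F) and (G). (B) has the earlier label → (B).
Now (F) and (G) have their prerequisites met. (F) has the earlier label, so (F) next.
Ready: (G) and (J). (G) has the earlier label → (G).
(H) and (J) are both available; (H) has the earlier label → (H).
That leaves (J) as the only ready step → (J).

(A), (C), (D), (I), (E), (B), (F), (G), (H), (J)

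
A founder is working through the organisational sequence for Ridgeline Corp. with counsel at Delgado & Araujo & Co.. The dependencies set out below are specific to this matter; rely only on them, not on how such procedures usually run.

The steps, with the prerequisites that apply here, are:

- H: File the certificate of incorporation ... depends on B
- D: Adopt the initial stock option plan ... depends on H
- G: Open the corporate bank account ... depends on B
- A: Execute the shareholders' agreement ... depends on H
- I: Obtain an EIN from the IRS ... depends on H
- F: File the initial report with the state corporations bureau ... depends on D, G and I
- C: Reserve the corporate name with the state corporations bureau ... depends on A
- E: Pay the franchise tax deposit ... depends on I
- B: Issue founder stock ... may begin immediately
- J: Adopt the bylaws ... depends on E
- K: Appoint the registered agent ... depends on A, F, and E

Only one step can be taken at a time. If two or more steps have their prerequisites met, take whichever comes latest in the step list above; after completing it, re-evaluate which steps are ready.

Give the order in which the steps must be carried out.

Only B has no prerequisites, so it is first.
Ready: G and H. G is listed later → G.
H needed B, now all done → H.
I, A and D are all available; I is listed later → I.
Now E, A and D have their prerequisites met. E is listed later, so E next.
J now also ready, so the ready set is {J, A, D}; J is listed later → J.
Ready: A and D. A is listed later → A.
C now also ready, so the ready set is {C, D}; C is listed later → C.
D needed H, now all done → D.
F needed I, G and D, now all done → F.
K needed E, F and A, now all done → K.

B, G, H, I, E, J, A, C, D, F, K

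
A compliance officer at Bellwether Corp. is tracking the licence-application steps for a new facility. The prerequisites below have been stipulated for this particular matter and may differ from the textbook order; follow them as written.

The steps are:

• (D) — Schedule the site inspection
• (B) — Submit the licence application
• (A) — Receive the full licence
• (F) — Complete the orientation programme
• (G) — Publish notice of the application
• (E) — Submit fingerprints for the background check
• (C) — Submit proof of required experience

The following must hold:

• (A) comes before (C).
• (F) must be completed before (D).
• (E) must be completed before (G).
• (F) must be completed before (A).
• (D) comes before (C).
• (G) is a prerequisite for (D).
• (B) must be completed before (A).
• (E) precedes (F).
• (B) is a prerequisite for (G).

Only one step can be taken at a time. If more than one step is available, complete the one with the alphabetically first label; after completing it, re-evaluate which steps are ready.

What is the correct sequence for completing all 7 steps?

Nothing is required for (B) and (E). (B) has the earlier label → (B) first.
(E) is the only step now ready → (E).
(F) and (G) are both available; (F) has the earlier label → (F).
Ready: (A) and (G). (A) has the earlier label → (A).
Next only (G) has its prerequisites met → (G).
Next only (D) has its prerequisites met → (D).
Next only (C) has its prerequisites met → (C).

(B) (E) (F) (A) (G) (D) (C)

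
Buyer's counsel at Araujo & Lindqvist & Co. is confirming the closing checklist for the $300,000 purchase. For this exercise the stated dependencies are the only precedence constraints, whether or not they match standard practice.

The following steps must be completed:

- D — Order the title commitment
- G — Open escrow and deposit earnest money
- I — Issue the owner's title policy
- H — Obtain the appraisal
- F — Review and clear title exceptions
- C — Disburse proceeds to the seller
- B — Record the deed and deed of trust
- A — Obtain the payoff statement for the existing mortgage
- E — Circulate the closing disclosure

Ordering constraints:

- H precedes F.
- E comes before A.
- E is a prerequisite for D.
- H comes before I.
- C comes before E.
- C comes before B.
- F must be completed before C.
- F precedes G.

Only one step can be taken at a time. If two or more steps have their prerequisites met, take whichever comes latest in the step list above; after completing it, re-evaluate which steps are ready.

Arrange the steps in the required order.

H → F → C → E → A → B → I → G → D

H has no prerequisites → H first.
Now F and I have their prerequisites met. F is listed later, so F next.
Ready: C, I and G. C is listed later → C.
E and B now also ready, so the ready set is {E, B, I, G}; E is listed later → E.
A, B, I, G and D are all available; A is listed later → A.
B, I, G and D are all available; B is listed later → B.
Now I, G and D have their prerequisites met. I is listed later, so I next.
Now G and D have their prerequisites met. G is listed later, so G next.
That leaves D as the only ready step → D.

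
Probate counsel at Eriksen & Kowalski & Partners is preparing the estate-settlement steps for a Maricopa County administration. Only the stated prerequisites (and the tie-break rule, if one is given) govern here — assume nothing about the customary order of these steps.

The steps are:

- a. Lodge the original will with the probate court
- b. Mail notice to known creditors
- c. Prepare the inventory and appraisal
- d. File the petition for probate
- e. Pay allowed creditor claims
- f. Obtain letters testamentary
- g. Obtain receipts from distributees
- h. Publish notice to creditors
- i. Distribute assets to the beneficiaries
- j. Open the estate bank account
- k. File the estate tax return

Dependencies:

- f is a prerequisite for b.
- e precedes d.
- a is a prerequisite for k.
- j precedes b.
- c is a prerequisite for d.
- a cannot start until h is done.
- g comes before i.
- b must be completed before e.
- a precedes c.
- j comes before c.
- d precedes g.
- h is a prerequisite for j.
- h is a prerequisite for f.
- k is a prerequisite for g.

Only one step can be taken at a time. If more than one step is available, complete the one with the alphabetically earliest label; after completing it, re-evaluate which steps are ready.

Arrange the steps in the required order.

h, a, f, j, b, c, e, d, k, g, i

h is the only step with nothing outstanding, so it goes first.
Now a, f and j have their prerequisites met. a has the earlier label, so a next.
Ready: f, j and k. f has the earlier label → f.
Now j and k have their prerequisites met. j has the earlier label, so j next.
b and c now also ready, so the ready set is {b, c, k}; b has the earlier label → b.
c, e and k are all available; c has the earlier label → c.
Ready: e and k. e has the earlier label → e.
Now d and k have their prerequisites met. d has the earlier label, so d next.
k needed a, now all done → k.
g is the only step now ready → g.
That leaves i as the only ready step → i.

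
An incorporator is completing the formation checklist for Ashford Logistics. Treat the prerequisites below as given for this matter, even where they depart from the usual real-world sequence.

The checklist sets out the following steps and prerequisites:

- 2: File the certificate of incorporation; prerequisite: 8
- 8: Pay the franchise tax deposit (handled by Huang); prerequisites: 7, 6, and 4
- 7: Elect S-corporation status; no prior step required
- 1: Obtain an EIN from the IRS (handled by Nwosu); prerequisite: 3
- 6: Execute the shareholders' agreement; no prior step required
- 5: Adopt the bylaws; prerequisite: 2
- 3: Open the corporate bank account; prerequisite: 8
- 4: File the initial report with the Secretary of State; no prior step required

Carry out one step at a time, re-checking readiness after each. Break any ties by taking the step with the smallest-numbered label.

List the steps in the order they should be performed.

4, 6, 7, 8, 2, 3, 1, 5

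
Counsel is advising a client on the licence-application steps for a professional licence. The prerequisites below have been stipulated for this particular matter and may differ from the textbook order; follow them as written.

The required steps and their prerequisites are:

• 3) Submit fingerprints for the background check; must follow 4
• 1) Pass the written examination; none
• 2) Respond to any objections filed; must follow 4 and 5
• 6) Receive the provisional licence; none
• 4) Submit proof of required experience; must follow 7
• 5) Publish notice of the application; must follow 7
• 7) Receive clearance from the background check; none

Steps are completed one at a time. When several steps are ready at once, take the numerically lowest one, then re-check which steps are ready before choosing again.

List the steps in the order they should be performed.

1, 6, 7, 4, 3, 5, 2

1, 6 and 7 have no prerequisites; 1 has the earlier label, so 1 is first.
6 and 7 are both available; 6 has the earlier label → 6.
That leaves 7 as the only ready step → 7.
Now 4 and 5 have their prerequisites met. 4 has the earlier label, so 4 next.
3 now also ready, so the ready set is {3, 5}; 3 has the earlier label → 3.
5 is the only step now ready → 5.
2 is the only step now ready → 2.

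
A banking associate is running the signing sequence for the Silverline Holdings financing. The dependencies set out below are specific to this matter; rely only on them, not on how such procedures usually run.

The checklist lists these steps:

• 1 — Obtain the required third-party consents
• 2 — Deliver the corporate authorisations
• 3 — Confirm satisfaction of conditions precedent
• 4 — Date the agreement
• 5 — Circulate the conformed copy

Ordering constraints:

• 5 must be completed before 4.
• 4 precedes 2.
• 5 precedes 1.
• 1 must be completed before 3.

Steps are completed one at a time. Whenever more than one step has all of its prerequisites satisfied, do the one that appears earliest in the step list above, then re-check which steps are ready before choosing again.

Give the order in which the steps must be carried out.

5 is the only step with nothing outstanding, so it goes first.
Now 1 and 4 have their prerequisites met. 1 is listed earlier, so 1 next.
3 now also ready, so the ready set is {3, 4}; 3 is listed earlier → 3.
Next only 4 has its prerequisites met → 4.
Next only 2 has its prerequisites met → 2.

5, 1, 3, 4, 2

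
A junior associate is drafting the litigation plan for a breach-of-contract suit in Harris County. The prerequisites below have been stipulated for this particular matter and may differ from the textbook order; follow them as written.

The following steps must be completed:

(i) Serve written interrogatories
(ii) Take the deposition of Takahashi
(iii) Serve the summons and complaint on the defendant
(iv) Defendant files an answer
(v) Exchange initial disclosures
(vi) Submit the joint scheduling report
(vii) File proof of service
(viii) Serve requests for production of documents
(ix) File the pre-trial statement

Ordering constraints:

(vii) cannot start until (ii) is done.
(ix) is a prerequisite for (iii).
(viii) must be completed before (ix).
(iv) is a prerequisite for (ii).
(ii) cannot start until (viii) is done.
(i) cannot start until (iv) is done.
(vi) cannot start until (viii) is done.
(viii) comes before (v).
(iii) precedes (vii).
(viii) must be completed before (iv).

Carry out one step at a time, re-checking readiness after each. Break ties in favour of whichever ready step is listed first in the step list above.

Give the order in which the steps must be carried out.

(viii) is the only step with nothing outstanding, so it goes first.
Now (iv), (v), (vi) and (ix) have their prerequisites met. (iv) is listed earlier, so (iv) next.
(i) and (ii) now also ready, so the ready set is {(i), (ii), (v), (vi), (ix)}; (i) is listed earlier → (i).
Now (ii), (v), (vi) and (ix) have their prerequisites met. (ii) is listed earlier, so (ii) next.
Now (v), (vi) and (ix) have their prerequisites met. (v) is listed earlier, so (v) next.
Now (vi) and (ix) have their prerequisites met. (vi) is listed earlier, so (vi) next.
(ix) needed (viii), now all done → (ix).
Next only (iii) has its prerequisites met → (iii).
Next only (vii) has its prerequisites met → (vii).

(viii), (iv), (i), (ii), (v), (vi), (ix), (iii), (vii)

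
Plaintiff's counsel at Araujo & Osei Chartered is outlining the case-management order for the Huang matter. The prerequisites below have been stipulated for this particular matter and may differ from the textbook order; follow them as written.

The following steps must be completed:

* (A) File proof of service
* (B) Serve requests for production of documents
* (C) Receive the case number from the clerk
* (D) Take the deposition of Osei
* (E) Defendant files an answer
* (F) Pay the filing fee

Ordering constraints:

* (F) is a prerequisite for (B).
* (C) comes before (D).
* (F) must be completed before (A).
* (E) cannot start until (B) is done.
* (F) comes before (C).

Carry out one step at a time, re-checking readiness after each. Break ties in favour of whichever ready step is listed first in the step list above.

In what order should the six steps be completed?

(F) → (A) → (B) → (C) → (D) → (E)

(F) has no prerequisites → (F) first.
Ready: (A), (B) and (C). (A) is listed earlier → (A).
(B) and (C) are both available; (B) is listed earlier → (B).
Now (C) and (E) have their prerequisites met. (C) is listed earlier, so (C) next.
Now (D) and (E) have their prerequisites met. (D) is listed earlier, so (D) next.
Next only (E) has its prerequisites met → (E).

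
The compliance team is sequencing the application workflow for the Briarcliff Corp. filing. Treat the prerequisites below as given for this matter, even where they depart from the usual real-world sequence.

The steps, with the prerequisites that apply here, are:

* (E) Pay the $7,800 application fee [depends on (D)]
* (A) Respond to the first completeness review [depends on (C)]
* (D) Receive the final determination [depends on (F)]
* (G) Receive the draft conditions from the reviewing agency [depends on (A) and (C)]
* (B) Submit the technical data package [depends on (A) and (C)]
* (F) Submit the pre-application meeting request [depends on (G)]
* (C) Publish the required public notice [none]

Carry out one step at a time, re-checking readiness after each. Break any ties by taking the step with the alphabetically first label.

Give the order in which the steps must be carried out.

(C), (A), (B), (G), (F), (D), (E)

(C) is the only step with nothing outstanding, so it goes first.
That leaves (A) as the only ready step → (A).
(B) and (G) are both available; (B) has the earlier label → (B).
Next only (G) has its prerequisites met → (G).
(F) needed (G), now all done → (F).
(D) needed (F), now all done → (D).
(E) needed (D), now all done → (E).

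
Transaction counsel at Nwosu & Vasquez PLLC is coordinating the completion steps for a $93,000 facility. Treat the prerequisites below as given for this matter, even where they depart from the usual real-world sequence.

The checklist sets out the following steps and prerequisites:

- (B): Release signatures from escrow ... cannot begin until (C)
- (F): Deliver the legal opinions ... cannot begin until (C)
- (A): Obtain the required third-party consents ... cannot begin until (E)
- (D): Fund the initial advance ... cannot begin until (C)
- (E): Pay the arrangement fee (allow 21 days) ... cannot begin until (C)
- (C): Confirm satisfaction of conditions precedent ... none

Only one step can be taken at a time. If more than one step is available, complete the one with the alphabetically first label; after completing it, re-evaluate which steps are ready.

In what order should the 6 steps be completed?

(C) → (B) → (D) → (E) → (A) → (F)

(C) has no prerequisites → (C) first.
(B), (D), (E) and (F) are all available; (B) has the earlier label → (B).
Now (D), (E) and (F) have their prerequisites met. (D) has the earlier label, so (D) next.
(E) and (F) are both available; (E) has the earlier label → (E).
(A) now also ready, so the ready set is {(A), (F)}; (A) has the earlier label → (A).
Next only (F) has its prerequisites met → (F).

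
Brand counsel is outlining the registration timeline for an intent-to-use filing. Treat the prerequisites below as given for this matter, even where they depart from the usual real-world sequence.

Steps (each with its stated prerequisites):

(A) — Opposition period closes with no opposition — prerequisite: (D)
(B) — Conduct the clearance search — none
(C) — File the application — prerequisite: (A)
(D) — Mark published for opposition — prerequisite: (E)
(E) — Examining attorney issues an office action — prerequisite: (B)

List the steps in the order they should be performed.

Only (B) has no prerequisites, so it is first.
That leaves (E) as the only ready step → (E).
That leaves (D) as the only ready step → (D).
That leaves (A) as the only ready step → (A).
Next only (C) has its prerequisites met → (C).

(B) → (E) → (D) → (A) → (C)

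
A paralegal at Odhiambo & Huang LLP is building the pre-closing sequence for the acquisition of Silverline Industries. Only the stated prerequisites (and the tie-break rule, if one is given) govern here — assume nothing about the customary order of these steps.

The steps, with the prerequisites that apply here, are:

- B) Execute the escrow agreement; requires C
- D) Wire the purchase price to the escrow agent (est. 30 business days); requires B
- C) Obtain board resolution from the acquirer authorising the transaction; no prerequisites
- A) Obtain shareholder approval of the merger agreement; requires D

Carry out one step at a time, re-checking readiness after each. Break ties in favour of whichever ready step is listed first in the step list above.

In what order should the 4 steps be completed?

C has no prerequisites → C first.
B is the only step now ready → B.
D needed B, now all done → D.
That leaves A as the only ready step → A.

C, B, D, A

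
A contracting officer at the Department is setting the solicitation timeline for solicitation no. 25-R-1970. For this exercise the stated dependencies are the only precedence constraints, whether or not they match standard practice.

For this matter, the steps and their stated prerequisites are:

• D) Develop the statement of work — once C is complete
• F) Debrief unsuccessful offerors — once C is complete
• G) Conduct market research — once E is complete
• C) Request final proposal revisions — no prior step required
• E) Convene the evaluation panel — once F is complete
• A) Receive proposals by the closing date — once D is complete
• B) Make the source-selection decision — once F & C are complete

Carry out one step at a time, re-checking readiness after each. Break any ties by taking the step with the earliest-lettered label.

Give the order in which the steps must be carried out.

C has no prerequisites → C first.
Now D and F have their prerequisites met. D has the earlier label, so D next.
A now also ready, so the ready set is {A, F}; A has the earlier label → A.
That leaves F as the only ready step → F.
Ready: B and E. B has the earlier label → B.
That leaves E as the only ready step → E.
G needed E, now all done → G.

C, D, A, F, B, E, G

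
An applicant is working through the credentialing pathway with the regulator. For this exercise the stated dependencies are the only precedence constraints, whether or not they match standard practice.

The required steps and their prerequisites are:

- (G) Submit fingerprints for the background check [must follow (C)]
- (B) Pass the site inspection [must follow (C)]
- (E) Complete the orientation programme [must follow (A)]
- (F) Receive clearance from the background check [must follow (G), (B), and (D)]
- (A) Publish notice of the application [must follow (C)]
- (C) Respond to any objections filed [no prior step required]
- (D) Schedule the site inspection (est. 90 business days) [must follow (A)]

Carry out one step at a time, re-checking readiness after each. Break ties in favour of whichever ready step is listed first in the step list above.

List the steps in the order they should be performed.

(C), (G), (B), (A), (E), (D), (F)

(C) has no prerequisites → (C) first.
Now (G), (B) and (A) have their prerequisites met. (G) is listed earlier, so (G) next.
Ready: (B) and (A). (B) is listed earlier → (B).
(A) needed (C), now all done → (A).
Now (E) and (D) have their prerequisites met. (E) is listed earlier, so (E) next.
Next only (D) has its prerequisites met → (D).
That leaves (F) as the only ready step → (F).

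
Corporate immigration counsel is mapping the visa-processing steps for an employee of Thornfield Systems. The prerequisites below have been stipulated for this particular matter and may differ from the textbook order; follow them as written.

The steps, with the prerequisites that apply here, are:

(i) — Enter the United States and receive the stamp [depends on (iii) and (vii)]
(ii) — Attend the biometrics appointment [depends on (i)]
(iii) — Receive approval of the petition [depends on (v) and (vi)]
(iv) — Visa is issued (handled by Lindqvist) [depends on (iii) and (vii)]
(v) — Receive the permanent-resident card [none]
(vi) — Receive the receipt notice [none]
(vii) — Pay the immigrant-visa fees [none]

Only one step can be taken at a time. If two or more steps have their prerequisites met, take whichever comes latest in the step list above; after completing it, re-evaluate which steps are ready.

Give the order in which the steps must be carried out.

(vii), (vi), (v), (iii), (iv), (i), (ii)

Nothing is required for (vii), (vi) and (v). (vii) is listed later → (vii) first.
Ready: (vi) and (v). (vi) is listed later → (vi).
(v) is the only step now ready → (v).
(iii) needed (vi) and (v), now all done → (iii).
Ready: (iv) and (i). (iv) is listed later → (iv).
That leaves (i) as the only ready step → (i).
(ii) needed (i), now all done → (ii).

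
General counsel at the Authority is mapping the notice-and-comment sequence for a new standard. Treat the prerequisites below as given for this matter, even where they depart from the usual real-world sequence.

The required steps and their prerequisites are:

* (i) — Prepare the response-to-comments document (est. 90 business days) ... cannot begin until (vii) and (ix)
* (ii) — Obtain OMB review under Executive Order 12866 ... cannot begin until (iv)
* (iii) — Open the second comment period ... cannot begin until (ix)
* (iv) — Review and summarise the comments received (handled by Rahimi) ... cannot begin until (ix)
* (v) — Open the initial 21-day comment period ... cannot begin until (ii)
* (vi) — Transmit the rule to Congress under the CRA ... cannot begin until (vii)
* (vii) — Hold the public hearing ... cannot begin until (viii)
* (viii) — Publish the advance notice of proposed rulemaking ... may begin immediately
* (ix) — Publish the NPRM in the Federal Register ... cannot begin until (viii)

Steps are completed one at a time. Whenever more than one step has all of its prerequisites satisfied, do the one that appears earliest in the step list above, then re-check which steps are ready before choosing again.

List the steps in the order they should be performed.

(viii) (vii) (vi) (ix) (i) (iii) (iv) (ii) (v)

Only (viii) has no prerequisites, so it is first.
Now (vii) and (ix) have their prerequisites met. (vii) is listed earlier, so (vii) next.
Now (vi) and (ix) have their prerequisites met. (vi) is listed earlier, so (vi) next.
(ix) is the only step now ready → (ix).
Now (i), (iii) and (iv) have their prerequisites met. (i) is listed earlier, so (i) next.
Ready: (iii) and (iv). (iii) is listed earlier → (iii).
(iv) needed (ix), now all done → (iv).
Next only (ii) has its prerequisites met → (ii).
(v) is the only step now ready → (v).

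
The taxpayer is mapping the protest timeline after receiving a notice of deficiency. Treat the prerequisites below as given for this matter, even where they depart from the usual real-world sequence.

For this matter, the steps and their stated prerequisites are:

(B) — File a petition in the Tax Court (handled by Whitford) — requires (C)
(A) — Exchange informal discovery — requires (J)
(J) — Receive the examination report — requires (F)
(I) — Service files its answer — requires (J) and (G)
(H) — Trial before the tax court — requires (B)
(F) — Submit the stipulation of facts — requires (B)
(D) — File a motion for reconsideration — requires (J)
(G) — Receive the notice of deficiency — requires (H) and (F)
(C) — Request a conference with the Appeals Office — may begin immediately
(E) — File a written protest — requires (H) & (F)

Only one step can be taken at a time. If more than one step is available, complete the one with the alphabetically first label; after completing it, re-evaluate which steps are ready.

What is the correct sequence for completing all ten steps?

(C), (B), (F), (H), (E), (G), (J), (A), (D), (I)

(C) has no prerequisites → (C) first.
(B) needed (C), now all done → (B).
Now (F) and (H) have their prerequisites met. (F) has the earlier label, so (F) next.
Now (H) and (J) have their prerequisites met. (H) has the earlier label, so (H) next.
(E) and (G) now also ready, so the ready set is {(E), (G), (J)}; (E) has the earlier label → (E).
Now (G) and (J) have their prerequisites met. (G) has the earlier label, so (G) next.
(J) is the only step now ready → (J).
(A), (D) and (I) are all available; (A) has the earlier label → (A).
Ready: (D) and (I). (D) has the earlier label → (D).
Next only (I) has its prerequisites met → (I).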